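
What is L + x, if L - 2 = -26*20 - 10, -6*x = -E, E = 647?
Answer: -2521/6 ≈ -420.17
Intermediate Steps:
x = 647/6 (x = -(-1)*647/6 = -⅙*(-647) = 647/6 ≈ 107.83)
L = -528 (L = 2 + (-26*20 - 10) = 2 + (-520 - 10) = 2 - 530 = -528)
L + x = -528 + 647/6 = -2521/6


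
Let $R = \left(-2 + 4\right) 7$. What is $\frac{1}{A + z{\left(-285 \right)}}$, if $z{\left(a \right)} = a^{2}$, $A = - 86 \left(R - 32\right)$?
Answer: $\frac{1}{82773} \approx 1.2081 \cdot 10^{-5}$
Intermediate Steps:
$R = 14$ ($R = 2 \cdot 7 = 14$)
$A = 1548$ ($A = - 86 \left(14 - 32\right) = \left(-86\right) \left(-18\right) = 1548$)
$\frac{1}{A + z{\left(-285 \right)}} = \frac{1}{1548 + \left(-285\right)^{2}} = \frac{1}{1548 + 81225} = \frac{1}{82773}$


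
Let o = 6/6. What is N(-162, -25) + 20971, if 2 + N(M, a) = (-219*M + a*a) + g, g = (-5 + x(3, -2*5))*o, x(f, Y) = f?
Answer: 57070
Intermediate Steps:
o = 1 (o = 6*(1/6) = 1)
g = -2 (g = (-5 + 3)*1 = -2*1 = -2)
N(M, a) = -4 + a**2 - 219*M (N(M, a) = -2 + ((-219*M + a*a) - 2) = -2 + ((-219*M + a**2) - 2) = -2 + ((a**2 - 219*M) - 2) = -2 + (-2 + a**2 - 219*M) = -4 + a**2 - 219*M)
N(-162, -25) + 20971 = (-4 + (-25)**2 - 219*(-162)) + 20971 = (-4 + 625 + 35478) + 20971 = 36099 + 20971 = 57070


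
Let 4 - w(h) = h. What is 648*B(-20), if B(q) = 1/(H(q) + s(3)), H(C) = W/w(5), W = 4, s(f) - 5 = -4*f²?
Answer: -648/35 ≈ -18.514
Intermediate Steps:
w(h) = 4 - h
s(f) = 5 - 4*f²
H(C) = -4 (H(C) = 4/(4 - 1*5) = 4/(4 - 5) = 4/(-1) = 4*(-1) = -4)
B(q) = -1/35 (B(q) = 1/(-4 + (5 - 4*3²)) = 1/(-4 + (5 - 4*9)) = 1/(-4 + (5 - 36)) = 1/(-4 - 31) = 1/(-35) = -1/35)
648*B(-20) = 648*(-1/35) = -648/35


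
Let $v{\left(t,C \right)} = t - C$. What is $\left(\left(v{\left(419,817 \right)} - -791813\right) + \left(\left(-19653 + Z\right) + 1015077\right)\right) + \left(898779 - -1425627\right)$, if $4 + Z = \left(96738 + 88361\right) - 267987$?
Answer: $4028353$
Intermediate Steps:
$Z = -82892$ ($Z = -4 + \left(\left(96738 + 88361\right) - 267987\right) = -4 + \left(185099 - 267987\right) = -4 - 82888 = -82892$)
$\left(\left(v{\left(419,817 \right)} - -791813\right) + \left(\left(-19653 + Z\right) + 1015077\right)\right) + \left(898779 - -1425627\right) = \left(\left(\left(419 - 817\right) - -791813\right) + \left(\left(-19653 - 82892\right) + 1015077\right)\right) + \left(898779 - -1425627\right) = \left(\left(\left(419 - 817\right) + 791813\right) + \left(-102545 + 1015077\right)\right) + \left(898779 + 1425627\right) = \left(\left(-398 + 791813\right) + 912532\right) + 2324406 = \left(791415 + 912532\right) + 2324406 = 1703947 + 2324406 = 4028353$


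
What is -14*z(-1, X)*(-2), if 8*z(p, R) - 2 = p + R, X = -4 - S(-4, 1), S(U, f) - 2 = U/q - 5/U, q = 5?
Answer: -763/40 ≈ -19.075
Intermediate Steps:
S(U, f) = 2 - 5/U + U/5 (S(U, f) = 2 + (U/5 - 5/U) = 2 + (-5/U + U/5) = 2 - 5/U + U/5)
X = -129/20 (X = -4 - (2 - 5/(-4) + (1/5)*(-4)) = -4 - (2 - 5*(-1/4) - 4/5) = -4 - (2 + 5/4 - 4/5) = -4 - 1*49/20 = -4 - 49/20 = -129/20 ≈ -6.4500)
z(p, R) = 1/4 + R/8 + p/8 (z(p, R) = 1/4 + (p + R)/8 = 1/4 + (R + p)/8 = 1/4 + (R/8 + p/8) = 1/4 + R/8 + p/8)
-14*z(-1, X)*(-2) = -14*(1/4 + (1/8)*(-129/20) + (1/8)*(-1))*(-2) = -14*(1/4 - 129/160 - 1/8)*(-2) = -14*(-109/160)*(-2) = (763/80)*(-2) = -763/40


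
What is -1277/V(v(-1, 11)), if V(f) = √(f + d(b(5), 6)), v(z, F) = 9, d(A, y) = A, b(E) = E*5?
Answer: -1277*√34/34 ≈ -219.00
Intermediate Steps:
b(E) = 5*E
V(f) = √(25 + f) (V(f) = √(f + 5*5) = √(f + 25) = √(25 + f))
-1277/V(v(-1, 11)) = -1277/√(25 + 9) = -1277*√34/34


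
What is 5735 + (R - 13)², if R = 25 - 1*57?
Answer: 7760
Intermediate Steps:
R = -32 (R = 25 - 57 = -32)
5735 + (R - 13)² = 5735 + (-32 - 13)² = 5735 + (-45)² = 5735 + 2025 = 7760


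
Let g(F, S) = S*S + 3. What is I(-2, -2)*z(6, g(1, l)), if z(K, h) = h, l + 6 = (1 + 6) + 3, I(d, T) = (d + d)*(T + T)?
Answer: 304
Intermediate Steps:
I(d, T) = 4*T*d (I(d, T) = (2*d)*(2*T) = 4*T*d)
l = 4 (l = -6 + ((1 + 6) + 3) = -6 + (7 + 3) = -6 + 10 = 4)
g(F, S) = 3 + S² (g(F, S) = S² + 3 = 3 + S²)
I(-2, -2)*z(6, g(1, l)) = (4*(-2)*(-2))*(3 + 4²) = 16*(3 + 16) = 16*19 = 304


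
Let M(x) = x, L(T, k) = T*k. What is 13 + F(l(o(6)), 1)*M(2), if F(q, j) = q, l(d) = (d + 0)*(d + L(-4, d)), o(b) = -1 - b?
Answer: -281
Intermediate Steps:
l(d) = -3*d² (l(d) = (d + 0)*(d - 4*d) = d*(-3*d) = -3*d²)
13 + F(l(o(6)), 1)*M(2) = 13 - 3*(-1 - 1*6)²*2 = 13 - 3*(-1 - 6)²*2 = 13 - 3*(-7)²*2 = 13 - 3*49*2 = 13 - 147*2 = 13 - 294 = -281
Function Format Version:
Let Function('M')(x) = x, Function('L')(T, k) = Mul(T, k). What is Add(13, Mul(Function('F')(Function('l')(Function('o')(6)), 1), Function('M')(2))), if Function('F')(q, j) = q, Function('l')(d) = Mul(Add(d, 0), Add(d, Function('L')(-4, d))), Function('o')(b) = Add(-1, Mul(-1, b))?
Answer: -281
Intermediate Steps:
Function('l')(d) = Mul(-3, Pow(d, 2)) (Function('l')(d) = Mul(Add(d, 0), Add(d, Mul(-4, d))) = Mul(d, Mul(-3, d)) = Mul(-3, Pow(d, 2)))
Add(13, Mul(Function('F')(Function('l')(Function('o')(6)), 1), Function('M')(2))) = Add(13, Mul(Mul(-3, Pow(Add(-1, Mul(-1, 6)), 2)), 2)) = Add(13, Mul(Mul(-3, Pow(Add(-1, -6), 2)), 2)) = Add(13, Mul(Mul(-3, Pow(-7, 2)), 2)) = Add(13, Mul(Mul(-3, 49), 2)) = Add(13, Mul(-147, 2)) = Add(13, -294) = -281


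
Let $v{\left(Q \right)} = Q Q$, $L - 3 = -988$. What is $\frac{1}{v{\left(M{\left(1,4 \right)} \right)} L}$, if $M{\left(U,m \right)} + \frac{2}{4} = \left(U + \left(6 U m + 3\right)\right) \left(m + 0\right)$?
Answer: $- \frac{4}{48983065} \approx -8.1661 \cdot 10^{-8}$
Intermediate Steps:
$L = -985$ ($L = 3 - 988 = -985$)
$M{\left(U,m \right)} = - \frac{1}{2} + m \left(3 + U + 6 U m\right)$ ($M{\left(U,m \right)} = - \frac{1}{2} + \left(U + \left(6 U m + 3\right)\right) \left(m + 0\right) = - \frac{1}{2} + \left(U + \left(6 U m + 3\right)\right) m = - \frac{1}{2} + \left(U + \left(3 + 6 U m\right)\right) m = - \frac{1}{2} + \left(3 + U + 6 U m\right) m = - \frac{1}{2} + m \left(3 + U + 6 U m\right)$)
$v{\left(Q \right)} = Q^{2}$
$\frac{1}{v{\left(M{\left(1,4 \right)} \right)} L} = \frac{1}{\left(- \frac{1}{2} + 3 \cdot 4 + 1 \cdot 4 + 6 \cdot 1 \cdot 4^{2}\right)^{2} \left(-985\right)} = \frac{1}{\left(- \frac{1}{2} + 12 + 4 + 6 \cdot 1 \cdot 16\right)^{2} \left(-985\right)} = \frac{1}{\left(- \frac{1}{2} + 12 + 4 + 96\right)^{2} \left(-985\right)} = \frac{1}{\left(\frac{223}{2}\right)^{2} \left(-985\right)} = \frac{1}{\frac{49729}{4} \left(-985\right)} = \frac{1}{- \frac{48983065}{4}} = - \frac{4}{48983065}$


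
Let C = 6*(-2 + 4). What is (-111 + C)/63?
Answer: -11/7 ≈ -1.5714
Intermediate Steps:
C = 12 (C = 6*2 = 12)
(-111 + C)/63 = (-111 + 12)/63 = -99*1/63 = -11/7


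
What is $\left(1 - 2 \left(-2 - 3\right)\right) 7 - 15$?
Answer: $62$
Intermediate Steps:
$\left(1 - 2 \left(-2 - 3\right)\right) 7 - 15 = \left(1 - -10\right) 7 - 15 = \left(1 + 10\right) 7 - 15 = 11 \cdot 7 - 15 = 77 - 15 = 62$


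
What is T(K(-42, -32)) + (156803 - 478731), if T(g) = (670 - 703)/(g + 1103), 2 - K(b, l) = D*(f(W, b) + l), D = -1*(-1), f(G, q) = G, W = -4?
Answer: -367319881/1141 ≈ -3.2193e+5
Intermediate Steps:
D = 1
K(b, l) = 6 - l (K(b, l) = 2 - (-4 + l) = 2 + (4 - l) = 6 - l)
T(g) = -33/(1103 + g)
T(K(-42, -32)) + (156803 - 478731) = -33/(1103 + (6 - 1*(-32))) + (156803 - 478731) = -33/(1103 + (6 + 32)) - 321928 = -33/(1103 + 38) - 321928 = -33/1141 - 321928 = -367319881/1141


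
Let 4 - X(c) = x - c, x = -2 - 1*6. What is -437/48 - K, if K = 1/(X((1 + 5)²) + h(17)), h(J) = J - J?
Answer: -73/8 ≈ -9.1250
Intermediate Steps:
x = -8 (x = -2 - 6 = -8)
X(c) = 12 + c (X(c) = 4 - (-8 - c) = 4 + (8 + c) = 12 + c)
h(J) = 0
K = 1/48 (K = 1/((12 + (1 + 5)²) + 0) = 1/((12 + 6²) + 0) = 1/((12 + 36) + 0) = 1/(48 + 0) = 1/48 ≈ 0.020833)
-437/48 - K = -437/48 - 1*1/48 = -437*1/48 - 1/48 = -437/48 - 1/48 = -73/8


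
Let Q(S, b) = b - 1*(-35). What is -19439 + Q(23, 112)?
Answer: -19292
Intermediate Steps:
Q(S, b) = 35 + b (Q(S, b) = b + 35 = 35 + b)
-19439 + Q(23, 112) = -19439 + (35 + 112) = -19439 + 147 = -19292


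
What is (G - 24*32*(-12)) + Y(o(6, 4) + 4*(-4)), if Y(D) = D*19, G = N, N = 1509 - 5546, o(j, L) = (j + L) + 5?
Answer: 5160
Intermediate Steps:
o(j, L) = 5 + L + j (o(j, L) = (L + j) + 5 = 5 + L + j)
N = -4037
G = -4037
Y(D) = 19*D
(G - 24*32*(-12)) + Y(o(6, 4) + 4*(-4)) = (-4037 - 24*32*(-12)) + 19*((5 + 4 + 6) + 4*(-4)) = (-4037 - 768*(-12)) + 19*(15 - 16) = (-4037 + 9216) + 19*(-1) = 5179 - 19 = 5160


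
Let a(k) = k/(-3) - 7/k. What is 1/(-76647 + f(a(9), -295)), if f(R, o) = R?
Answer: -9/689857 ≈ -1.3046e-5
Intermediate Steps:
a(k) = -7/k - k/3 (a(k) = k*(-⅓) - 7/k = -k/3 - 7/k = -7/k - k/3)
1/(-76647 + f(a(9), -295)) = 1/(-76647 + (-7/9 - ⅓*9)) = 1/(-76647 + (-7*⅑ - 3)) = 1/(-76647 + (-7/9 - 3)) = 1/(-76647 - 34/9) = 1/(-689857/9) = -9/689857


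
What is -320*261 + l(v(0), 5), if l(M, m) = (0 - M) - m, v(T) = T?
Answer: -83525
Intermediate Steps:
l(M, m) = -M - m
-320*261 + l(v(0), 5) = -320*261 + (-1*0 - 1*5) = -83520 + (0 - 5) = -83520 - 5 = -83525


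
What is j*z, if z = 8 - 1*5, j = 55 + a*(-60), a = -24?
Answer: 4485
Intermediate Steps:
j = 1495 (j = 55 - 24*(-60) = 55 + 1440 = 1495)
z = 3 (z = 8 - 5 = 3)
j*z = 1495*3 = 4485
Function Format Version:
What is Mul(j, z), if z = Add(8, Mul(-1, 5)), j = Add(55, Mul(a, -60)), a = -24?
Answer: 4485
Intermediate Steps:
j = 1495 (j = Add(55, Mul(-24, -60)) = Add(55, 1440) = 1495)
z = 3 (z = Add(8, -5) = 3)
Mul(j, z) = Mul(1495, 3) = 4485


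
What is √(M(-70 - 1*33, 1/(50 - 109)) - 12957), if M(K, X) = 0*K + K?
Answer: 2*I*√3265 ≈ 114.28*I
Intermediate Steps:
M(K, X) = K (M(K, X) = 0 + K = K)
√(M(-70 - 1*33, 1/(50 - 109)) - 12957) = √((-70 - 1*33) - 12957) = √((-70 - 33) - 12957) = √(-103 - 12957) = √(-13060) = 2*I*√3265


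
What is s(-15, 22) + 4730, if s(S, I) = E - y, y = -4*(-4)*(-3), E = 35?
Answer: 4813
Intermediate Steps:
y = -48 (y = 16*(-3) = -48)
s(S, I) = 83 (s(S, I) = 35 - 1*(-48) = 35 + 48 = 83)
s(-15, 22) + 4730 = 83 + 4730 = 4813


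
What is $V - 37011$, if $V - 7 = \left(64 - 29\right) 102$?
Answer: $-33434$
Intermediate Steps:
$V = 3577$ ($V = 7 + \left(64 - 29\right) 102 = 7 + 35 \cdot 102 = 7 + 3570 = 3577$)
$V - 37011 = 3577 - 37011 = -33434$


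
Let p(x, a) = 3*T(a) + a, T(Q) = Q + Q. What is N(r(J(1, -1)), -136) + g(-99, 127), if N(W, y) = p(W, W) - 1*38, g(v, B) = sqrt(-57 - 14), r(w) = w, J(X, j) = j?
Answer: -45 + I*sqrt(71) ≈ -45.0 + 8.4261*I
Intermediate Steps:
T(Q) = 2*Q
g(v, B) = I*sqrt(71) (g(v, B) = sqrt(-71) = I*sqrt(71))
p(x, a) = 7*a (p(x, a) = 3*(2*a) + a = 6*a + a = 7*a)
N(W, y) = -38 + 7*W (N(W, y) = 7*W - 1*38 = 7*W - 38 = -38 + 7*W)
N(r(J(1, -1)), -136) + g(-99, 127) = (-38 + 7*(-1)) + I*sqrt(71) = (-38 - 7) + I*sqrt(71) = -45 + I*sqrt(71)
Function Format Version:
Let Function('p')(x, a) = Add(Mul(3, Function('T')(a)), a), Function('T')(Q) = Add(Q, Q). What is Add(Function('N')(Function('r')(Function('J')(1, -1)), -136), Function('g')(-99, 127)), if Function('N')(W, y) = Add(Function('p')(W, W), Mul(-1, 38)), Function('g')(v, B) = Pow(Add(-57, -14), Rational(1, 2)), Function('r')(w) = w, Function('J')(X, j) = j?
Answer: Add(-45, Mul(I, Pow(71, Rational(1, 2)))) ≈ Add(-45.000, Mul(8.4261, I))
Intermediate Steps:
Function('T')(Q) = Mul(2, Q)
Function('g')(v, B) = Mul(I, Pow(71, Rational(1, 2))) (Function('g')(v, B) = Pow(-71, Rational(1, 2)) = Mul(I, Pow(71, Rational(1, 2))))
Function('p')(x, a) = Mul(7, a) (Function('p')(x, a) = Add(Mul(3, Mul(2, a)), a) = Add(Mul(6, a), a) = Mul(7, a))
Function('N')(W, y) = Add(-38, Mul(7, W)) (Function('N')(W, y) = Add(Mul(7, W), Mul(-1, 38)) = Add(Mul(7, W), -38) = Add(-38, Mul(7, W)))
Add(Function('N')(Function('r')(Function('J')(1, -1)), -136), Function('g')(-99, 127)) = Add(Add(-38, Mul(7, -1)), Mul(I, Pow(71, Rational(1, 2)))) = Add(Add(-38, -7), Mul(I, Pow(71, Rational(1, 2)))) = Add(-45, Mul(I, Pow(71, Rational(1, 2))))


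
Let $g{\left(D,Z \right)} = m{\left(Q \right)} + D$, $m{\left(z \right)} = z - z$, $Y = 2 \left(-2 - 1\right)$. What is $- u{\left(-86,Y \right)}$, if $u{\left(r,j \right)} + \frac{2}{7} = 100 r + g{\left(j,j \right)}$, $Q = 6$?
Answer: $\frac{60244}{7} \approx 8606.3$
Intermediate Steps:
$Y = -6$ ($Y = 2 \left(-3\right) = -6$)
$m{\left(z \right)} = 0$
$g{\left(D,Z \right)} = D$ ($g{\left(D,Z \right)} = 0 + D = D$)
$u{\left(r,j \right)} = - \frac{2}{7} + j + 100 r$ ($u{\left(r,j \right)} = - \frac{2}{7} + \left(100 r + j\right) = - \frac{2}{7} + \left(j + 100 r\right) = - \frac{2}{7} + j + 100 r$)
$- u{\left(-86,Y \right)} = - (- \frac{2}{7} - 6 + 100 \left(-86\right)) = - (- \frac{2}{7} - 6 - 8600) = \left(-1\right) \left(- \frac{60244}{7}\right) = \frac{60244}{7}$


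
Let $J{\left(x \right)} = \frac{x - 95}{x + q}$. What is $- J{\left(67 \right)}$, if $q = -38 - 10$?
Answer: $\frac{28}{19} \approx 1.4737$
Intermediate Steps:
$q = -48$ ($q = -38 - 10 = -48$)
$J{\left(x \right)} = \frac{-95 + x}{-48 + x}$ ($J{\left(x \right)} = \frac{x - 95}{x - 48} = \frac{-95 + x}{-48 + x}$)
$- J{\left(67 \right)} = - \frac{-95 + 67}{-48 + 67} = - \frac{-28}{19} = \left(-1\right) \left(- \frac{28}{19}\right) = \frac{28}{19}$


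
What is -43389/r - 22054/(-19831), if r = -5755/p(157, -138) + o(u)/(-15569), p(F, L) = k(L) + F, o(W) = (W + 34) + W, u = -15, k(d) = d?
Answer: 4071520559941/28203985327 ≈ 144.36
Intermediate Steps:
o(W) = 34 + 2*W (o(W) = (34 + W) + W = 34 + 2*W)
p(F, L) = F + L (p(F, L) = L + F = F + L)
r = -89599671/295811 (r = -5755/(157 - 138) + (34 + 2*(-15))/(-15569) = -5755/19 + (34 - 30)*(-1/15569) = -5755*1/19 + 4*(-1/15569) = -5755/19 - 4/15569 = -89599671/295811 ≈ -302.90)
-43389/r - 22054/(-19831) = -43389/(-89599671/295811) - 22054/(-19831) = -43389*(-295811/89599671) - 22054*(-1/19831) = 1426104831/9955519 + 22054/19831 = 4071520559941/28203985327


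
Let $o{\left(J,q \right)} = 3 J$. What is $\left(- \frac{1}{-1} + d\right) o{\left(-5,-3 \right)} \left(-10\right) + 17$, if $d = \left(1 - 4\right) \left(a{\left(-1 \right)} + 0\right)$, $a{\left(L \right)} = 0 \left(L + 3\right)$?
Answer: $167$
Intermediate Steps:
$a{\left(L \right)} = 0$ ($a{\left(L \right)} = 0 \left(3 + L\right) = 0$)
$d = 0$ ($d = \left(1 - 4\right) \left(0 + 0\right) = \left(-3\right) 0 = 0$)
$\left(- \frac{1}{-1} + d\right) o{\left(-5,-3 \right)} \left(-10\right) + 17 = \left(- \frac{1}{-1} + 0\right) 3 \left(-5\right) \left(-10\right) + 17 = \left(\left(-1\right) \left(-1\right) + 0\right) \left(-15\right) \left(-10\right) + 17 = \left(1 + 0\right) \left(-15\right) \left(-10\right) + 17 = 1 \left(-15\right) \left(-10\right) + 17 = \left(-15\right) \left(-10\right) + 17 = 150 + 17 = 167$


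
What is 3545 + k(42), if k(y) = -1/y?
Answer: 148889/42 ≈ 3545.0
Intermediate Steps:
3545 + k(42) = 3545 - 1/42 = 148889/42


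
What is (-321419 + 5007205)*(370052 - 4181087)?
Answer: -17857694448510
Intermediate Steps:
(-321419 + 5007205)*(370052 - 4181087) = 4685786*(-3811035) = -17857694448510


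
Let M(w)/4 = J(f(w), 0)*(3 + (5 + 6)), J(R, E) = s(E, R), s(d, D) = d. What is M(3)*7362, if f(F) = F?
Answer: 0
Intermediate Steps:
J(R, E) = E
M(w) = 0 (M(w) = 4*(0*(3 + (5 + 6))) = 4*(0*(3 + 11)) = 4*(0*14) = 4*0 = 0)
M(3)*7362 = 0*7362 = 0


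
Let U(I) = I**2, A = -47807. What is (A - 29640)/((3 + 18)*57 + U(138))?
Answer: -77447/20241 ≈ -3.8262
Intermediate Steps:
(A - 29640)/((3 + 18)*57 + U(138)) = (-47807 - 29640)/((3 + 18)*57 + 138**2) = -77447/(21*57 + 19044) = -77447/(1197 + 19044) = -77447/20241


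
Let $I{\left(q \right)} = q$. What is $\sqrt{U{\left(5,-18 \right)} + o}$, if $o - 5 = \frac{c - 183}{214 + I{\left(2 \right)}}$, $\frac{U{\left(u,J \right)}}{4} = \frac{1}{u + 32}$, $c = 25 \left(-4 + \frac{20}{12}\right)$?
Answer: $\frac{\sqrt{1770154}}{666} \approx 1.9977$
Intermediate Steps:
$c = - \frac{175}{3}$ ($c = 25 \left(-4 + 20 \cdot \frac{1}{12}\right) = 25 \left(-4 + \frac{5}{3}\right) = 25 \left(- \frac{7}{3}\right) = - \frac{175}{3} \approx -58.333$)
$U{\left(u,J \right)} = \frac{4}{32 + u}$ ($U{\left(u,J \right)} = \frac{4}{u + 32} = \frac{4}{32 + u}$)
$o = \frac{629}{162}$ ($o = 5 + \frac{- \frac{175}{3} - 183}{214 + 2} = 5 - \frac{724}{3 \cdot 216} = 5 - \frac{181}{162} = \frac{629}{162} \approx 3.8827$)
$\sqrt{U{\left(5,-18 \right)} + o} = \sqrt{\frac{4}{32 + 5} + \frac{629}{162}} = \sqrt{\frac{4}{37} + \frac{629}{162}} = \sqrt{\frac{23921}{5994}} = \frac{\sqrt{1770154}}{666}$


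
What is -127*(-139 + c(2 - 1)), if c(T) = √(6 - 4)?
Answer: 17653 - 127*√2 ≈ 17473.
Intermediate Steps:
c(T) = √2
-127*(-139 + c(2 - 1)) = -127*(-139 + √2) = 17653 - 127*√2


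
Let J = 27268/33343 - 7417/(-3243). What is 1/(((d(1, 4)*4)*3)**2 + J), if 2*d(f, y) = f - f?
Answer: 108131349/335735155 ≈ 0.32207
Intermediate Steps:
d(f, y) = 0 (d(f, y) = (f - f)/2 = (1/2)*0 = 0)
J = 335735155/108131349 (J = 27268*(1/33343) - 7417*(-1/3243) = 27268/33343 + 7417/3243 = 335735155/108131349 ≈ 3.1049)
1/(((d(1, 4)*4)*3)**2 + J) = 1/(((0*4)*3)**2 + 335735155/108131349) = 1/((0*3)**2 + 335735155/108131349) = 1/(0**2 + 335735155/108131349) = 1/(0 + 335735155/108131349) = 1/(335735155/108131349) = 108131349/335735155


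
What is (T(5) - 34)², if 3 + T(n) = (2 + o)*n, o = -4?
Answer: 2209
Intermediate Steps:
T(n) = -3 - 2*n (T(n) = -3 + (2 - 4)*n = -3 - 2*n)
(T(5) - 34)² = ((-3 - 2*5) - 34)² = ((-3 - 10) - 34)² = (-13 - 34)² = (-47)² = 2209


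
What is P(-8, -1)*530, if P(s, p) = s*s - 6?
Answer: 30740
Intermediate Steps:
P(s, p) = -6 + s² (P(s, p) = s² - 6 = -6 + s²)
P(-8, -1)*530 = (-6 + (-8)²)*530 = (-6 + 64)*530 = 58*530 = 30740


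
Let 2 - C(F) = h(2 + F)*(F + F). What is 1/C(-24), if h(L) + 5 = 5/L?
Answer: -11/2738 ≈ -0.0040175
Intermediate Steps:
h(L) = -5 + 5/L
C(F) = 2 - 2*F*(-5 + 5/(2 + F)) (C(F) = 2 - (-5 + 5/(2 + F))*(F + F) = 2 - (-5 + 5/(2 + F))*2*F = 2 - 2*F*(-5 + 5/(2 + F)))
1/C(-24) = 1/(2*(2 + 5*(-24)² + 6*(-24))/(2 - 24)) = 1/(2*(2 + 5*576 - 144)/(-22)) = 1/(2*(-1/22)*(2 + 2880 - 144)) = 1/(2*(-1/22)*2738) = 1/(-2738/11) = -11/2738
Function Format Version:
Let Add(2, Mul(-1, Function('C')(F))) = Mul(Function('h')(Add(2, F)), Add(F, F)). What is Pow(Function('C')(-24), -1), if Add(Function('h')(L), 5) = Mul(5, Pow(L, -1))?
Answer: Rational(-11, 2738) ≈ -0.0040175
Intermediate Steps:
Function('h')(L) = Add(-5, Mul(5, Pow(L, -1)))
Function('C')(F) = Add(2, Mul(-2, F, Add(-5, Mul(5, Pow(Add(2, F), -1))))) (Function('C')(F) = Add(2, Mul(-1, Mul(Add(-5, Mul(5, Pow(Add(2, F), -1))), Add(F, F)))) = Add(2, Mul(-1, Mul(Add(-5, Mul(5, Pow(Add(2, F), -1))), Mul(2, F)))) = Add(2, Mul(-1, Mul(2, F, Add(-5, Mul(5, Pow(Add(2, F), -1)))))) = Add(2, Mul(-2, F, Add(-5, Mul(5, Pow(Add(2, F), -1))))))
Pow(Function('C')(-24), -1) = Pow(Mul(2, Pow(Add(2, -24), -1), Add(2, Mul(5, Pow(-24, 2)), Mul(6, -24))), -1) = Pow(Mul(2, Pow(-22, -1), Add(2, Mul(5, 576), -144)), -1) = Pow(Mul(2, Rational(-1, 22), Add(2, 2880, -144)), -1) = Pow(Mul(2, Rational(-1, 22), 2738), -1) = Pow(Rational(-2738, 11), -1) = Rational(-11, 2738)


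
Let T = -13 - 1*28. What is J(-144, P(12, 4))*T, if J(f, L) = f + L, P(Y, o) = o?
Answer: 5740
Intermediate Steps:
T = -41 (T = -13 - 28 = -41)
J(f, L) = L + f
J(-144, P(12, 4))*T = (4 - 144)*(-41) = -140*(-41) = 5740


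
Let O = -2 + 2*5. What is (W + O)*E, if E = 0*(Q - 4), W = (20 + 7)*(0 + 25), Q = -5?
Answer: 0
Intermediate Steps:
W = 675 (W = 27*25 = 675)
O = 8 (O = -2 + 10 = 8)
E = 0 (E = 0*(-5 - 4) = 0*(-9) = 0)
(W + O)*E = (675 + 8)*0 = 683*0 = 0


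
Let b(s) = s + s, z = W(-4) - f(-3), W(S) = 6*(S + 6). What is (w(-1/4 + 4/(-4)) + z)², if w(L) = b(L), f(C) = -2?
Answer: 529/4 ≈ 132.25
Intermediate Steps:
W(S) = 36 + 6*S (W(S) = 6*(6 + S) = 36 + 6*S)
z = 14 (z = (36 + 6*(-4)) - 1*(-2) = (36 - 24) + 2 = 12 + 2 = 14)
b(s) = 2*s
w(L) = 2*L
(w(-1/4 + 4/(-4)) + z)² = (2*(-1/4 + 4/(-4)) + 14)² = (2*(-1*¼ + 4*(-¼)) + 14)² = (2*(-¼ - 1) + 14)² = (2*(-5/4) + 14)² = (-5/2 + 14)² = (23/2)² = 529/4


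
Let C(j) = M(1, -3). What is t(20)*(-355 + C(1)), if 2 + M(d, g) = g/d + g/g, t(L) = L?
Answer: -7180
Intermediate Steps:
M(d, g) = -1 + g/d (M(d, g) = -2 + (g/d + g/g) = -2 + (g/d + 1) = -2 + (1 + g/d) = -1 + g/d)
C(j) = -4 (C(j) = (-3 - 1*1)/1 = 1*(-3 - 1) = 1*(-4) = -4)
t(20)*(-355 + C(1)) = 20*(-355 - 4) = 20*(-359) = -7180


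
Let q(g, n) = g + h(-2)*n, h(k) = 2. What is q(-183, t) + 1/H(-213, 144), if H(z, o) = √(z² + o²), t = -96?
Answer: -375 + √7345/22035 ≈ -375.00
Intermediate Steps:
H(z, o) = √(o² + z²)
q(g, n) = g + 2*n
q(-183, t) + 1/H(-213, 144) = (-183 + 2*(-96)) + 1/(√(144² + (-213)²)) = (-183 - 192) + 1/(√(20736 + 45369)) = -375 + 1/(√66105) = -375 + 1/(3*√7345) = -375 + √7345/22035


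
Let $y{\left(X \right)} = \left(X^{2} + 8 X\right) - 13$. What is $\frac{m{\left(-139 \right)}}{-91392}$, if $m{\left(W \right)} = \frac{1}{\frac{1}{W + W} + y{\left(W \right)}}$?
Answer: $- \frac{139}{231152621952} \approx -6.0133 \cdot 10^{-10}$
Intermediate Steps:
$y{\left(X \right)} = -13 + X^{2} + 8 X$
$m{\left(W \right)} = \frac{1}{-13 + W^{2} + \frac{1}{2 W} + 8 W}$ ($m{\left(W \right)} = \frac{1}{\frac{1}{W + W} + \left(-13 + W^{2} + 8 W\right)} = \frac{1}{\frac{1}{2 W} + \left(-13 + W^{2} + 8 W\right)} = \frac{1}{-13 + W^{2} + \frac{1}{2 W} + 8 W}$)
$\frac{m{\left(-139 \right)}}{-91392} = \frac{2 \left(-139\right) \frac{1}{1 + 2 \left(-139\right) \left(-13 + \left(-139\right)^{2} + 8 \left(-139\right)\right)}}{-91392} = 2 \left(-139\right) \frac{1}{1 + 2 \left(-139\right) \left(-13 + 19321 - 1112\right)} \left(- \frac{1}{91392}\right) = 2 \left(-139\right) \frac{1}{1 + 2 \left(-139\right) 18196} \left(- \frac{1}{91392}\right) = 2 \left(-139\right) \frac{1}{1 - 5058488} \left(- \frac{1}{91392}\right) = 2 \left(-139\right) \frac{1}{-5058487} \left(- \frac{1}{91392}\right) = 2 \left(-139\right) \left(- \frac{1}{5058487}\right) \left(- \frac{1}{91392}\right) = \frac{278}{5058487} \left(- \frac{1}{91392}\right) = - \frac{139}{231152621952}$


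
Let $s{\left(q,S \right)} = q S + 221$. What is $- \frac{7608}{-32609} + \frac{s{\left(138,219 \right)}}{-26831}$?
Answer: $- \frac{112655077}{124990297} \approx -0.90131$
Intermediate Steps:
$s{\left(q,S \right)} = 221 + S q$ ($s{\left(q,S \right)} = S q + 221 = 221 + S q$)
$- \frac{7608}{-32609} + \frac{s{\left(138,219 \right)}}{-26831} = - \frac{7608}{-32609} + \frac{221 + 219 \cdot 138}{-26831} = \left(-7608\right) \left(- \frac{1}{32609}\right) + \left(221 + 30222\right) \left(- \frac{1}{26831}\right) = \frac{7608}{32609} + 30443 \left(- \frac{1}{26831}\right) = \frac{7608}{32609} - \frac{4349}{3833} = - \frac{112655077}{124990297}$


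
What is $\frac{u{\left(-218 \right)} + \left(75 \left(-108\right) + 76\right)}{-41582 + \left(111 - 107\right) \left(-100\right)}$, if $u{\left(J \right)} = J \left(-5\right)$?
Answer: $\frac{3467}{20991} \approx 0.16517$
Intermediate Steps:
$u{\left(J \right)} = - 5 J$
$\frac{u{\left(-218 \right)} + \left(75 \left(-108\right) + 76\right)}{-41582 + \left(111 - 107\right) \left(-100\right)} = \frac{\left(-5\right) \left(-218\right) + \left(75 \left(-108\right) + 76\right)}{-41582 + \left(111 - 107\right) \left(-100\right)} = \frac{1090 + \left(-8100 + 76\right)}{-41582 + 4 \left(-100\right)} = \frac{1090 - 8024}{-41582 - 400} = - \frac{6934}{-41982} = \left(-6934\right) \left(- \frac{1}{41982}\right) = \frac{3467}{20991}$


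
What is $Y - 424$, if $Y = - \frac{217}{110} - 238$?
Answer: $- \frac{73037}{110} \approx -663.97$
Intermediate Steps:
$Y = - \frac{26397}{110}$ ($Y = \left(-217\right) \frac{1}{110} - 238 = - \frac{217}{110} - 238 = - \frac{26397}{110} \approx -239.97$)
$Y - 424 = - \frac{26397}{110} - 424 = - \frac{73037}{110}$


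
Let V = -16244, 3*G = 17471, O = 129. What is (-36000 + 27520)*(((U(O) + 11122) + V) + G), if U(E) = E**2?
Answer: -441197440/3 ≈ -1.4707e+8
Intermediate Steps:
G = 17471/3 (G = (1/3)*17471 = 17471/3 ≈ 5823.7)
(-36000 + 27520)*(((U(O) + 11122) + V) + G) = (-36000 + 27520)*(((129**2 + 11122) - 16244) + 17471/3) = -8480*(((16641 + 11122) - 16244) + 17471/3) = -8480*((27763 - 16244) + 17471/3) = -8480*(11519 + 17471/3) = -8480*52028/3 = -441197440/3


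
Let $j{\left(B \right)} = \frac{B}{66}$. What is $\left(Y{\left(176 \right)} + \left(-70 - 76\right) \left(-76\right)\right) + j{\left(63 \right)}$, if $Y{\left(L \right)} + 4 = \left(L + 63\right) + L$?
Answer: $\frac{253175}{22} \approx 11508.0$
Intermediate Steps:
$Y{\left(L \right)} = 59 + 2 L$ ($Y{\left(L \right)} = -4 + \left(\left(L + 63\right) + L\right) = -4 + \left(\left(63 + L\right) + L\right) = -4 + \left(63 + 2 L\right) = 59 + 2 L$)
$j{\left(B \right)} = \frac{B}{66}$ ($j{\left(B \right)} = B \frac{1}{66} = \frac{B}{66}$)
$\left(Y{\left(176 \right)} + \left(-70 - 76\right) \left(-76\right)\right) + j{\left(63 \right)} = \left(\left(59 + 2 \cdot 176\right) + \left(-70 - 76\right) \left(-76\right)\right) + \frac{1}{66} \cdot 63 = \left(\left(59 + 352\right) - -11096\right) + \frac{21}{22} = \left(411 + 11096\right) + \frac{21}{22} = 11507 + \frac{21}{22} = \frac{253175}{22}$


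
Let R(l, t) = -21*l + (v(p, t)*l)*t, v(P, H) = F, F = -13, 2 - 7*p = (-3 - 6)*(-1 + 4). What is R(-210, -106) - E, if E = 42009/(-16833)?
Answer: -1598952667/5611 ≈ -2.8497e+5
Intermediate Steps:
p = 29/7 (p = 2/7 - (-3 - 6)*(-1 + 4)/7 = 2/7 - (-9)*3/7 = 2/7 - ⅐*(-27) = 2/7 + 27/7 = 29/7 ≈ 4.1429)
E = -14003/5611 (E = 42009*(-1/16833) = -14003/5611 ≈ -2.4956)
v(P, H) = -13
R(l, t) = -21*l - 13*l*t (R(l, t) = -21*l + (-13*l)*t = -21*l - 13*l*t)
R(-210, -106) - E = -210*(-21 - 13*(-106)) - 1*(-14003/5611) = -210*(-21 + 1378) + 14003/5611 = -210*1357 + 14003/5611 = -284970 + 14003/5611 = -1598952667/5611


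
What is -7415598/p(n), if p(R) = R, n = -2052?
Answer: 1235933/342 ≈ 3613.8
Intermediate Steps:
-7415598/p(n) = -7415598/(-2052) = -7415598*(-1/2052) = 1235933/342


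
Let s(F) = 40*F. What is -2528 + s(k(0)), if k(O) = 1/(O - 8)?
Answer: -2533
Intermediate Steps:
k(O) = 1/(-8 + O)
-2528 + s(k(0)) = -2528 + 40/(-8 + 0) = -2528 + 40/(-8) = -2528 + 40*(-1/8) = -2528 - 5 = -2533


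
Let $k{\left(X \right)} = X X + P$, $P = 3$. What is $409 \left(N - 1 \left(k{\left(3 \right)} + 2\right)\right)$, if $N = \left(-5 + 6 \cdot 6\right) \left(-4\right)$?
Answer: $-56442$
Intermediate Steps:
$k{\left(X \right)} = 3 + X^{2}$ ($k{\left(X \right)} = X X + 3 = X^{2} + 3 = 3 + X^{2}$)
$N = -124$ ($N = \left(-5 + 36\right) \left(-4\right) = 31 \left(-4\right) = -124$)
$409 \left(N - 1 \left(k{\left(3 \right)} + 2\right)\right) = 409 \left(-124 - 1 \left(\left(3 + 3^{2}\right) + 2\right)\right) = 409 \left(-124 - 1 \left(\left(3 + 9\right) + 2\right)\right) = 409 \left(-124 - 1 \left(12 + 2\right)\right) = 409 \left(-124 - 1 \cdot 14\right) = 409 \left(-124 - 14\right) = 409 \left(-138\right) = -56442$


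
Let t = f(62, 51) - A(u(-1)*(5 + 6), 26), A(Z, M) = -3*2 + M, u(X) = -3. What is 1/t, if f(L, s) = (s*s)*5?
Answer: 1/12985 ≈ 7.7012e-5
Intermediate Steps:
f(L, s) = 5*s**2 (f(L, s) = s**2*5 = 5*s**2)
A(Z, M) = -6 + M
t = 12985 (t = 5*51**2 - (-6 + 26) = 5*2601 - 1*20 = 13005 - 20 = 12985)
1/t = 1/12985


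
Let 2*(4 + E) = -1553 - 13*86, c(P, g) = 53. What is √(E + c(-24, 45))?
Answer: I*√5146/2 ≈ 35.868*I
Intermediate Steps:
E = -2679/2 (E = -4 + (-1553 - 13*86)/2 = -4 + (-1553 - 1118)/2 = -4 + (½)*(-2671) = -4 - 2671/2 = -2679/2 ≈ -1339.5)
√(E + c(-24, 45)) = √(-2679/2 + 53) = √(-2573/2) = I*√5146/2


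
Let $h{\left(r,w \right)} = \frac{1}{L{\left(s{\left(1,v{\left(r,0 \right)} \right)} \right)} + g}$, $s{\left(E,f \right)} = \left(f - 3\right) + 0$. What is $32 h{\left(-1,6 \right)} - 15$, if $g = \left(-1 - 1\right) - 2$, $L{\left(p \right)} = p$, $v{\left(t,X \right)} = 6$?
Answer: $-47$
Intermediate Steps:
$s{\left(E,f \right)} = -3 + f$ ($s{\left(E,f \right)} = \left(-3 + f\right) + 0 = -3 + f$)
$g = -4$ ($g = -2 - 2 = -4$)
$h{\left(r,w \right)} = -1$ ($h{\left(r,w \right)} = \frac{1}{\left(-3 + 6\right) - 4} = \frac{1}{3 - 4} = \frac{1}{-1} = -1$)
$32 h{\left(-1,6 \right)} - 15 = 32 \left(-1\right) - 15 = -32 - 15 = -47$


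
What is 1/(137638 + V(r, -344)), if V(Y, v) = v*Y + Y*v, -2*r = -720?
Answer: -1/110042 ≈ -9.0874e-6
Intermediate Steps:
r = 360 (r = -1/2*(-720) = 360)
V(Y, v) = 2*Y*v (V(Y, v) = Y*v + Y*v = 2*Y*v)
1/(137638 + V(r, -344)) = 1/(137638 + 2*360*(-344)) = 1/(137638 - 247680) = 1/(-110042) = -1/110042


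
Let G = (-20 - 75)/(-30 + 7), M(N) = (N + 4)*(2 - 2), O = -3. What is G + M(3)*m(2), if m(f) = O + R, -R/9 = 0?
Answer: 95/23 ≈ 4.1304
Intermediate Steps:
R = 0 (R = -9*0 = 0)
m(f) = -3 (m(f) = -3 + 0 = -3)
M(N) = 0 (M(N) = (4 + N)*0 = 0)
G = 95/23 (G = -95/(-23) = -95*(-1/23) = 95/23 ≈ 4.1304)
G + M(3)*m(2) = 95/23 + 0*(-3) = 95/23 + 0 = 95/23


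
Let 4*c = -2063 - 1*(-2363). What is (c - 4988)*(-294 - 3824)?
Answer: 20231734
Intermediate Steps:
c = 75 (c = (-2063 - 1*(-2363))/4 = (-2063 + 2363)/4 = (¼)*300 = 75)
(c - 4988)*(-294 - 3824) = (75 - 4988)*(-294 - 3824) = -4913*(-4118) = 20231734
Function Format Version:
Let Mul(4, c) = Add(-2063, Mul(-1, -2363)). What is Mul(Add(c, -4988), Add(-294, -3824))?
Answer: 20231734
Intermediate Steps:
c = 75 (c = Mul(Rational(1, 4), Add(-2063, Mul(-1, -2363))) = Mul(Rational(1, 4), Add(-2063, 2363)) = Mul(Rational(1, 4), 300) = 75)
Mul(Add(c, -4988), Add(-294, -3824)) = Mul(Add(75, -4988), Add(-294, -3824)) = Mul(-4913, -4118) = 20231734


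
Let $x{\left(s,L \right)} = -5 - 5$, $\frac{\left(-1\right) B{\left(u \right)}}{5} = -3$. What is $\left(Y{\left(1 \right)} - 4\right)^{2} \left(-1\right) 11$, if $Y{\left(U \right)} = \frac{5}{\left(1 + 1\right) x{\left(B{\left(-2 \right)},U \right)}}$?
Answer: $- \frac{3179}{16} \approx -198.69$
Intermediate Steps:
$B{\left(u \right)} = 15$ ($B{\left(u \right)} = \left(-5\right) \left(-3\right) = 15$)
$x{\left(s,L \right)} = -10$
$Y{\left(U \right)} = - \frac{1}{4}$ ($Y{\left(U \right)} = \frac{5}{\left(1 + 1\right) \left(-10\right)} = \frac{5}{2 \left(-10\right)} = \frac{5}{-20} = 5 \left(- \frac{1}{20}\right) = - \frac{1}{4}$)
$\left(Y{\left(1 \right)} - 4\right)^{2} \left(-1\right) 11 = \left(- \frac{1}{4} - 4\right)^{2} \left(-1\right) 11 = \left(- \frac{17}{4}\right)^{2} \left(-1\right) 11 = \frac{289}{16} \left(-1\right) 11 = \left(- \frac{289}{16}\right) 11 = - \frac{3179}{16}$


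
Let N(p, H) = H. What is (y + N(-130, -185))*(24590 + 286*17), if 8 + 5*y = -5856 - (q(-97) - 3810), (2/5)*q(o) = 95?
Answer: -94732358/5 ≈ -1.8946e+7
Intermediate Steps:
q(o) = 475/2 (q(o) = (5/2)*95 = 475/2)
y = -4583/10 (y = -8/5 + (-5856 - (475/2 - 3810))/5 = -8/5 + (-5856 - 1*(-7145/2))/5 = -8/5 + (-5856 + 7145/2)/5 = -8/5 + (⅕)*(-4567/2) = -8/5 - 4567/10 = -4583/10 ≈ -458.30)
(y + N(-130, -185))*(24590 + 286*17) = (-4583/10 - 185)*(24590 + 286*17) = -6433*(24590 + 4862)/10 = -6433/10*29452 = -94732358/5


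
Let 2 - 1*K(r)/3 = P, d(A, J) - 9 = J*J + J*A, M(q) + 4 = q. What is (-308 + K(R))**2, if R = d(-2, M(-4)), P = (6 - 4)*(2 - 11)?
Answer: 61504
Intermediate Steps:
M(q) = -4 + q
P = -18 (P = 2*(-9) = -18)
d(A, J) = 9 + J**2 + A*J (d(A, J) = 9 + (J*J + J*A) = 9 + (J**2 + A*J) = 9 + J**2 + A*J)
R = 89 (R = 9 + (-4 - 4)**2 - 2*(-4 - 4) = 9 + (-8)**2 - 2*(-8) = 9 + 64 + 16 = 89)
K(r) = 60 (K(r) = 6 - 3*(-18) = 6 + 54 = 60)
(-308 + K(R))**2 = (-308 + 60)**2 = (-248)**2 = 61504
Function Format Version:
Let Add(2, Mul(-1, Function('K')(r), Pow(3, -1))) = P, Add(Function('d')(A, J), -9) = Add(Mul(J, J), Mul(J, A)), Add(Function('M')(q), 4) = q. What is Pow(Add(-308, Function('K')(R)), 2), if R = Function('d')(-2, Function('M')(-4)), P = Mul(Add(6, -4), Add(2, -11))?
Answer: 61504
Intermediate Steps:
Function('M')(q) = Add(-4, q)
P = -18 (P = Mul(2, -9) = -18)
Function('d')(A, J) = Add(9, Pow(J, 2), Mul(A, J)) (Function('d')(A, J) = Add(9, Add(Mul(J, J), Mul(J, A))) = Add(9, Add(Pow(J, 2), Mul(A, J))) = Add(9, Pow(J, 2), Mul(A, J)))
R = 89 (R = Add(9, Pow(Add(-4, -4), 2), Mul(-2, Add(-4, -4))) = Add(9, Pow(-8, 2), Mul(-2, -8)) = Add(9, 64, 16) = 89)
Function('K')(r) = 60 (Function('K')(r) = Add(6, Mul(-3, -18)) = Add(6, 54) = 60)
Pow(Add(-308, Function('K')(R)), 2) = Pow(Add(-308, 60), 2) = Pow(-248, 2) = 61504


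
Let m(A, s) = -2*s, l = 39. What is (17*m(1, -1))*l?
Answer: 1326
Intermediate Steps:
(17*m(1, -1))*l = (17*(-2*(-1)))*39 = (17*2)*39 = 34*39 = 1326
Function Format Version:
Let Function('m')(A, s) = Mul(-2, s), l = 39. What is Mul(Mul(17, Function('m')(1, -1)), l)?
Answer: 1326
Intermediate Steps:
Mul(Mul(17, Function('m')(1, -1)), l) = Mul(Mul(17, Mul(-2, -1)), 39) = Mul(Mul(17, 2), 39) = Mul(34, 39) = 1326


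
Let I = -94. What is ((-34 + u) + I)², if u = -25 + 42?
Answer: 12321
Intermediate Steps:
u = 17
((-34 + u) + I)² = ((-34 + 17) - 94)² = (-17 - 94)² = (-111)² = 12321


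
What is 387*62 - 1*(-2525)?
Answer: 26519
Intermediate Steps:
387*62 - 1*(-2525) = 23994 + 2525 = 26519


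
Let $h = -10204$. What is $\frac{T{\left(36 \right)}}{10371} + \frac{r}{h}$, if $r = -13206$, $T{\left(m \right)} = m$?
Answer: $\frac{22887795}{17637614} \approx 1.2977$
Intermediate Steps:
$\frac{T{\left(36 \right)}}{10371} + \frac{r}{h} = \frac{36}{10371} - \frac{13206}{-10204} = 36 \cdot \frac{1}{10371} - - \frac{6603}{5102} = \frac{12}{3457} + \frac{6603}{5102} = \frac{22887795}{17637614}$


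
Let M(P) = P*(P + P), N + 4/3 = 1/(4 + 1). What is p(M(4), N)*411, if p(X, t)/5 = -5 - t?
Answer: -7946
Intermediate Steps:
N = -17/15 (N = -4/3 + 1/(4 + 1) = -4/3 + 1/5 = -4/3 + ⅕ = -17/15 ≈ -1.1333)
M(P) = 2*P² (M(P) = P*(2*P) = 2*P²)
p(X, t) = -25 - 5*t (p(X, t) = 5*(-5 - t) = -25 - 5*t)
p(M(4), N)*411 = (-25 - 5*(-17/15))*411 = (-25 + 17/3)*411 = -58/3*411 = -7946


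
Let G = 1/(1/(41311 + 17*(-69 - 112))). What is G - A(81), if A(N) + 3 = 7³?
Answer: 37894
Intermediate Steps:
A(N) = 340 (A(N) = -3 + 7³ = -3 + 343 = 340)
G = 38234 (G = 1/(1/(41311 + 17*(-181))) = 1/(1/(41311 - 3077)) = 1/(1/38234) = 38234)
G - A(81) = 38234 - 1*340 = 38234 - 340 = 37894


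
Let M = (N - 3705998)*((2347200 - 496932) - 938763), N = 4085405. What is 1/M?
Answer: 1/345831377535 ≈ 2.8916e-12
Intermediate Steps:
M = 345831377535 (M = (4085405 - 3705998)*((2347200 - 496932) - 938763) = 379407*(1850268 - 938763) = 379407*911505 = 345831377535)
1/M = 1/345831377535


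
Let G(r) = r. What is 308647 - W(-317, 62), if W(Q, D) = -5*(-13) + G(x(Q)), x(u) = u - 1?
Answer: 308900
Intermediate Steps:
x(u) = -1 + u
W(Q, D) = 64 + Q (W(Q, D) = -5*(-13) + (-1 + Q) = 65 + (-1 + Q) = 64 + Q)
308647 - W(-317, 62) = 308647 - (64 - 317) = 308647 - 1*(-253) = 308647 + 253 = 308900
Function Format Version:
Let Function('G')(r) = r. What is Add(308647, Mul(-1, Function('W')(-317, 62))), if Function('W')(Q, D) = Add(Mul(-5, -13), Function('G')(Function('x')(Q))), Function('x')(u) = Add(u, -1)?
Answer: 308900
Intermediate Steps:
Function('x')(u) = Add(-1, u)
Function('W')(Q, D) = Add(64, Q) (Function('W')(Q, D) = Add(Mul(-5, -13), Add(-1, Q)) = Add(65, Add(-1, Q)) = Add(64, Q))
Add(308647, Mul(-1, Function('W')(-317, 62))) = Add(308647, Mul(-1, Add(64, -317))) = Add(308647, Mul(-1, -253)) = Add(308647, 253) = 308900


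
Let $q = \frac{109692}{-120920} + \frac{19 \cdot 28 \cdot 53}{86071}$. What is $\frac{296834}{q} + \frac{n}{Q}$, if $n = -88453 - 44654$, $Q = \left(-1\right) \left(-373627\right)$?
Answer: $- \frac{288567352714804514911}{563414553359531} \approx -5.1218 \cdot 10^{5}$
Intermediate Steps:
$Q = 373627$
$n = -133107$ ($n = -88453 - 44654 = -133107$)
$q = - \frac{1507959953}{2601926330}$ ($q = 109692 \left(- \frac{1}{120920}\right) + 532 \cdot 53 \cdot \frac{1}{86071} = - \frac{27423}{30230} + 28196 \cdot \frac{1}{86071} = - \frac{27423}{30230} + \frac{28196}{86071} = - \frac{1507959953}{2601926330} \approx -0.57956$)
$\frac{296834}{q} + \frac{n}{Q} = \frac{296834}{- \frac{1507959953}{2601926330}} - \frac{133107}{373627} = 296834 \left(- \frac{2601926330}{1507959953}\right) - \frac{133107}{373627} = - \frac{772340200239220}{1507959953} - \frac{133107}{373627} = - \frac{288567352714804514911}{563414553359531}$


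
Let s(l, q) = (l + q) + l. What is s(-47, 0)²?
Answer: 8836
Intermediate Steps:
s(l, q) = q + 2*l
s(-47, 0)² = (0 + 2*(-47))² = (0 - 94)² = (-94)² = 8836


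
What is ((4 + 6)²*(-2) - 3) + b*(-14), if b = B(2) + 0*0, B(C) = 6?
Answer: -287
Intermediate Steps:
b = 6 (b = 6 + 0*0 = 6 + 0 = 6)
((4 + 6)²*(-2) - 3) + b*(-14) = ((4 + 6)²*(-2) - 3) + 6*(-14) = (10²*(-2) - 3) - 84 = (100*(-2) - 3) - 84 = (-200 - 3) - 84 = -203 - 84 = -287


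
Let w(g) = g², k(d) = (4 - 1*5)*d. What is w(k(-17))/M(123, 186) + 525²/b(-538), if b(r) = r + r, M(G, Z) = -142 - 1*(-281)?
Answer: -38000911/149564 ≈ -254.08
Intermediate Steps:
M(G, Z) = 139 (M(G, Z) = -142 + 281 = 139)
b(r) = 2*r
k(d) = -d (k(d) = (4 - 5)*d = -d)
w(k(-17))/M(123, 186) + 525²/b(-538) = (-1*(-17))²/139 + 525²/((2*(-538))) = 17²*(1/139) + 275625/(-1076) = 289*(1/139) + 275625*(-1/1076) = 289/139 - 275625/1076 = -38000911/149564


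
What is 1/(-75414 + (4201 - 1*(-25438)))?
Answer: -1/45775 ≈ -2.1846e-5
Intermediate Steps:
1/(-75414 + (4201 - 1*(-25438))) = 1/(-75414 + (4201 + 25438)) = 1/(-75414 + 29639) = 1/(-45775) = -1/45775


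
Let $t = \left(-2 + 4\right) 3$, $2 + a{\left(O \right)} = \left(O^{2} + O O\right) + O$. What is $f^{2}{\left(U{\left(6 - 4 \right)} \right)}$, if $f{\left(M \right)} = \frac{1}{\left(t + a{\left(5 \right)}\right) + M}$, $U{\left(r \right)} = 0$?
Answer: $\frac{1}{3481} \approx 0.00028727$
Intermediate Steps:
$a{\left(O \right)} = -2 + O + 2 O^{2}$ ($a{\left(O \right)} = -2 + \left(\left(O^{2} + O O\right) + O\right) = -2 + \left(\left(O^{2} + O^{2}\right) + O\right) = -2 + \left(2 O^{2} + O\right) = -2 + \left(O + 2 O^{2}\right) = -2 + O + 2 O^{2}$)
$t = 6$ ($t = 2 \cdot 3 = 6$)
$f{\left(M \right)} = \frac{1}{59 + M}$ ($f{\left(M \right)} = \frac{1}{\left(6 + \left(-2 + 5 + 2 \cdot 5^{2}\right)\right) + M} = \frac{1}{\left(6 + \left(-2 + 5 + 2 \cdot 25\right)\right) + M} = \frac{1}{\left(6 + \left(-2 + 5 + 50\right)\right) + M} = \frac{1}{\left(6 + 53\right) + M} = \frac{1}{59 + M}$)
$f^{2}{\left(U{\left(6 - 4 \right)} \right)} = \left(\frac{1}{59 + 0}\right)^{2} = \left(\frac{1}{59}\right)^{2} = \frac{1}{3481}$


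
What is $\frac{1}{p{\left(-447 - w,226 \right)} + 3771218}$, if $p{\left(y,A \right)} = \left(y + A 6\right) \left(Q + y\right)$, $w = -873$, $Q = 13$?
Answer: $\frac{1}{4553516} \approx 2.1961 \cdot 10^{-7}$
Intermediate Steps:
$p{\left(y,A \right)} = \left(13 + y\right) \left(y + 6 A\right)$ ($p{\left(y,A \right)} = \left(y + A 6\right) \left(13 + y\right) = \left(y + 6 A\right) \left(13 + y\right) = \left(13 + y\right) \left(y + 6 A\right)$)
$\frac{1}{p{\left(-447 - w,226 \right)} + 3771218} = \frac{1}{\left(\left(-447 - -873\right)^{2} + 13 \left(-447 - -873\right) + 78 \cdot 226 + 6 \cdot 226 \left(-447 - -873\right)\right) + 3771218} = \frac{1}{\left(\left(-447 + 873\right)^{2} + 13 \left(-447 + 873\right) + 17628 + 6 \cdot 226 \left(-447 + 873\right)\right) + 3771218} = \frac{1}{\left(426^{2} + 13 \cdot 426 + 17628 + 6 \cdot 226 \cdot 426\right) + 3771218} = \frac{1}{\left(181476 + 5538 + 17628 + 577656\right) + 3771218} = \frac{1}{782298 + 3771218} = \frac{1}{4553516}$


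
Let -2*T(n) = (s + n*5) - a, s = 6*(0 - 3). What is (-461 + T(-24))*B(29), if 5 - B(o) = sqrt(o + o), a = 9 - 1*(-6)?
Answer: -3845/2 + 769*sqrt(58)/2 ≈ 1005.8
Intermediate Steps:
s = -18 (s = 6*(-3) = -18)
a = 15 (a = 9 + 6 = 15)
B(o) = 5 - sqrt(2)*sqrt(o) (B(o) = 5 - sqrt(o + o) = 5 - sqrt(2*o) = 5 - sqrt(2)*sqrt(o))
T(n) = 33/2 - 5*n/2 (T(n) = -((-18 + n*5) - 1*15)/2 = -((-18 + 5*n) - 15)/2 = -(-33 + 5*n)/2 = 33/2 - 5*n/2)
(-461 + T(-24))*B(29) = (-461 + (33/2 - 5/2*(-24)))*(5 - sqrt(2)*sqrt(29)) = (-461 + (33/2 + 60))*(5 - sqrt(58)) = (-461 + 153/2)*(5 - sqrt(58)) = -769*(5 - sqrt(58))/2 = -3845/2 + 769*sqrt(58)/2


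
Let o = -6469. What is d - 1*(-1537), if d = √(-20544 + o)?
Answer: 1537 + I*√27013 ≈ 1537.0 + 164.36*I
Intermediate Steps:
d = I*√27013 (d = √(-20544 - 6469) = √(-27013) = I*√27013 ≈ 164.36*I)
d - 1*(-1537) = I*√27013 - 1*(-1537) = I*√27013 + 1537 = 1537 + I*√27013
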